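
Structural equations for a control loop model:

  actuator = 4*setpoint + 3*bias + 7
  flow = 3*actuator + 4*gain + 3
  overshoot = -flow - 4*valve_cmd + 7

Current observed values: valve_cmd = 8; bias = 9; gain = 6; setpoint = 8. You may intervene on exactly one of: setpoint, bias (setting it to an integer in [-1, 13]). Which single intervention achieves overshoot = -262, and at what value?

set setpoint = 9

Intervening on setpoint: with other inputs at their observed values, overshoot = -12*setpoint - 154. Solving for -262 gives setpoint = 9, within [-1, 13].
Intervening on bias: overshoot = -9*bias - 169. Reaching -262 requires bias = 31/3, not an integer.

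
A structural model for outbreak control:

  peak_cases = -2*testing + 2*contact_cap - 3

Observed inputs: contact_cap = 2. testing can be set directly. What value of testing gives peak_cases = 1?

Substituting into the peak_cases equation gives peak_cases = -2*testing + 1.
Solve -2*testing + 1 = 1: testing = (1 - 1) / -2 = 0.

testing = 0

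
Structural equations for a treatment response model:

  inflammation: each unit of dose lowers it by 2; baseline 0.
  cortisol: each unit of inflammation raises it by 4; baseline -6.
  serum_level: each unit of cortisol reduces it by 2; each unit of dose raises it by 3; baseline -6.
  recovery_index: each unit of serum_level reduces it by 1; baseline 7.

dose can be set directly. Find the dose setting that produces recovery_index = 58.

Substituting into the cortisol equation gives cortisol = -8*dose - 6.
Substituting into the serum_level equation gives serum_level = 19*dose + 6.
So recovery_index = -19*dose + 1.
Solve -19*dose + 1 = 58: dose = (58 - 1) / -19 = -3.

dose = -3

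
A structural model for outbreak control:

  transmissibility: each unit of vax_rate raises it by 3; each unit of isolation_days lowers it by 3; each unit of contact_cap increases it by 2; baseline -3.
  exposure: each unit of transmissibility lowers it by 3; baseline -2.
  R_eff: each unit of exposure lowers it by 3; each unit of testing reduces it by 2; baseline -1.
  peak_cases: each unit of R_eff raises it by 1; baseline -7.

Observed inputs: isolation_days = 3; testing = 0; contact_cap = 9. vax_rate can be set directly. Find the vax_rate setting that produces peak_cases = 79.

vax_rate = 1

Substituting into the transmissibility equation gives transmissibility = 3*vax_rate + 6.
Substituting into the exposure equation gives exposure = -9*vax_rate - 20.
R_eff becomes 27*vax_rate + 59.
peak_cases becomes 27*vax_rate + 52.
Solve 27*vax_rate + 52 = 79: vax_rate = (79 - 52) / 27 = 1.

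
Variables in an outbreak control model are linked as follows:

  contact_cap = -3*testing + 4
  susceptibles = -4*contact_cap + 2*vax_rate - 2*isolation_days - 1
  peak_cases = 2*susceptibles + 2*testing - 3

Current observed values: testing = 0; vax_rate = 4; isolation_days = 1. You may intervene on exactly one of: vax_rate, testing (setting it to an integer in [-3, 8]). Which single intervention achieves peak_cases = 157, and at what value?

set testing = 7

Intervening on vax_rate: peak_cases = 4*vax_rate - 41. Reaching 157 requires vax_rate = 99/2, not an integer.
Intervening on testing: with other inputs at their observed values, peak_cases = 26*testing - 25. Solving for 157 gives testing = 7, within [-3, 8].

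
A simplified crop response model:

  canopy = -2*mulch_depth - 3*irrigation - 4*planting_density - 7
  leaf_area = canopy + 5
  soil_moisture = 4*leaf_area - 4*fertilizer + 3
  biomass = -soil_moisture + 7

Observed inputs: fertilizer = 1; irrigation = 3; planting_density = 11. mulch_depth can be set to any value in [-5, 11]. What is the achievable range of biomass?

188 to 316

Substituting into the canopy equation gives canopy = -2*mulch_depth - 60.
This gives leaf_area = -2*mulch_depth - 55.
soil_moisture becomes -8*mulch_depth - 221.
biomass becomes 8*mulch_depth + 228.
Linear in mulch_depth, so extremes are at the endpoints: mulch_depth = -5 gives biomass = 188; mulch_depth = 11 gives biomass = 316.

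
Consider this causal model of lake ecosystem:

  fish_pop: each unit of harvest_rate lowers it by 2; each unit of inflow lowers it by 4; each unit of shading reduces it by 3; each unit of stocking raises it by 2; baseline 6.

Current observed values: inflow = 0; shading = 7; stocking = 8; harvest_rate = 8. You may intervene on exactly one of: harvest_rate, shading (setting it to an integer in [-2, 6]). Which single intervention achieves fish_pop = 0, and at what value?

Intervening on harvest_rate: fish_pop = -2*harvest_rate + 1. Reaching 0 requires harvest_rate = 1/2, not an integer.
Intervening on shading: with other inputs at their observed values, fish_pop = -3*shading + 6. Solving for 0 gives shading = 2, within [-2, 6].

set shading = 2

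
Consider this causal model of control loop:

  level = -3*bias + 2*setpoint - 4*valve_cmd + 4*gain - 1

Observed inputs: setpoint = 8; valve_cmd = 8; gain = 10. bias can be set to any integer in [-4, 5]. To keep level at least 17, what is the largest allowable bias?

Substituting into the level equation gives level = -3*bias + 23.
Require -3*bias + 23 ≥ 17, so bias ≤ 2.
The largest integer in [-4, 5] satisfying this is 2.

bias = 2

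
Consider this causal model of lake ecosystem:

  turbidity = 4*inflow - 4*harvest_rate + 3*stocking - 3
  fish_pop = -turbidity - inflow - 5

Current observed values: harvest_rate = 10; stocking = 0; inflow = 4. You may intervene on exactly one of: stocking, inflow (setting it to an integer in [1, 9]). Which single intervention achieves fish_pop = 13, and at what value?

set inflow = 5

Intervening on stocking: fish_pop = -3*stocking + 18. Reaching 13 requires stocking = 5/3, not an integer.
Intervening on inflow: with other inputs at their observed values, fish_pop = -5*inflow + 38. Solving for 13 gives inflow = 5, within [1, 9].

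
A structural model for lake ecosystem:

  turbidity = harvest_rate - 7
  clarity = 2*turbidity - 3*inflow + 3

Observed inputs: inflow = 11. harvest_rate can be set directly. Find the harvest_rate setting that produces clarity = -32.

harvest_rate = 6

Substituting into the clarity equation gives clarity = 2*harvest_rate - 44.
Solve 2*harvest_rate - 44 = -32: harvest_rate = (-32 + 44) / 2 = 6.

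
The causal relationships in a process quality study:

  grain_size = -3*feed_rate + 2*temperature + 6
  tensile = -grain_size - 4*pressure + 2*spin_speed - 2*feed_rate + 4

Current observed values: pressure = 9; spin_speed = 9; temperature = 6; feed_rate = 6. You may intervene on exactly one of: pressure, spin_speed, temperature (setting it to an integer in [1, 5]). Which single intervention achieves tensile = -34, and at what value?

set spin_speed = 5

Intervening on pressure: tensile = -4*pressure + 10. Reaching -34 requires pressure = 11, outside [1, 5].
Intervening on spin_speed: with other inputs at their observed values, tensile = 2*spin_speed - 44. Solving for -34 gives spin_speed = 5, within [1, 5].
Intervening on temperature: tensile = -2*temperature - 14. Reaching -34 requires temperature = 10, outside [1, 5].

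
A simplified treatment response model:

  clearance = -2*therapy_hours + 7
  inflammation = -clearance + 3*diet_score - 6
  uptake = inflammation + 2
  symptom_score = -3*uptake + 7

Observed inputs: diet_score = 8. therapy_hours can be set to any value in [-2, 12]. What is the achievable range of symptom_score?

Substituting into the inflammation equation gives inflammation = 2*therapy_hours + 11.
Substituting into the uptake equation gives uptake = 2*therapy_hours + 13.
So symptom_score = -6*therapy_hours - 32.
Linear in therapy_hours, so extremes are at the endpoints: therapy_hours = -2 gives symptom_score = -20; therapy_hours = 12 gives symptom_score = -104.

-104 to -20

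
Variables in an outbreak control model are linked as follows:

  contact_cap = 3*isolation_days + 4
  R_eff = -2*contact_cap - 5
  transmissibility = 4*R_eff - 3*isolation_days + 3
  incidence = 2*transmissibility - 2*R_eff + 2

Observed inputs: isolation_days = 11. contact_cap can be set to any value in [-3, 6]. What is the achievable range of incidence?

Intervening on contact_cap fixes its value directly, overriding its dependence on isolation_days.
Substituting into the transmissibility equation gives transmissibility = -8*contact_cap - 50.
incidence becomes -12*contact_cap - 88.
Linear in contact_cap, so extremes are at the endpoints: contact_cap = -3 gives incidence = -52; contact_cap = 6 gives incidence = -160.

-160 to -52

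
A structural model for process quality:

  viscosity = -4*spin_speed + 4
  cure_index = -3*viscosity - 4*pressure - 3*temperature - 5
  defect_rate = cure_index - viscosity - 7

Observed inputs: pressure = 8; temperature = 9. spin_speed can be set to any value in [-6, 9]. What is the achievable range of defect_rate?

-183 to 57

Substituting into the cure_index equation gives cure_index = 12*spin_speed - 76.
Substituting into the defect_rate equation gives defect_rate = 16*spin_speed - 87.
Linear in spin_speed, so extremes are at the endpoints: spin_speed = -6 gives defect_rate = -183; spin_speed = 9 gives defect_rate = 57.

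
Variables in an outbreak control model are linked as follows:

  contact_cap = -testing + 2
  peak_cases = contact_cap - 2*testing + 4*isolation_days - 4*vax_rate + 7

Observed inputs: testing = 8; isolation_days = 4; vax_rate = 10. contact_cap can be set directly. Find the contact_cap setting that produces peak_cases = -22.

Intervening on contact_cap fixes its value directly, overriding its dependence on testing.
Substituting into the peak_cases equation gives peak_cases = contact_cap - 33.
Solve contact_cap - 33 = -22: contact_cap = (-22 + 33) / 1 = 11.

contact_cap = 11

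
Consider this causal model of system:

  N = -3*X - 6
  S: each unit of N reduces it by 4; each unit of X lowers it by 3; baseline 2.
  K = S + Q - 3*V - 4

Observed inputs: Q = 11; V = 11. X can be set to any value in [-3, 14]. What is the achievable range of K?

Substituting into the S equation gives S = 9*X + 26.
K becomes 9*X.
Linear in X, so extremes are at the endpoints: X = -3 gives K = -27; X = 14 gives K = 126.

-27 to 126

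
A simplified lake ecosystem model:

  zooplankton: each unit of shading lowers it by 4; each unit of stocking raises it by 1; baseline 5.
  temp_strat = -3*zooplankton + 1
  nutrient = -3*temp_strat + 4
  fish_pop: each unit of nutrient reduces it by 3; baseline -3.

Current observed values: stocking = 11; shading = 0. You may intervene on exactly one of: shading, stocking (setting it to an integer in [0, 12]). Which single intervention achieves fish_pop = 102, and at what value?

Intervening on shading: with other inputs at their observed values, fish_pop = 108*shading - 438. Solving for 102 gives shading = 5, within [0, 12].
Intervening on stocking: fish_pop = -27*stocking - 141. Reaching 102 requires stocking = -9, outside [0, 12].

set shading = 5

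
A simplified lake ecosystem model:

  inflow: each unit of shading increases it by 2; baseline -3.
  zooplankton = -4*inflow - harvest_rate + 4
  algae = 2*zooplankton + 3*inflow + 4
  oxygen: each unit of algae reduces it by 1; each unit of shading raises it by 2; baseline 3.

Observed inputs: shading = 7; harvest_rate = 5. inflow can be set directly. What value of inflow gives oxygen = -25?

inflow = -8

Intervening on inflow fixes its value directly, overriding its dependence on shading.
Substituting into the zooplankton equation gives zooplankton = -4*inflow - 1.
This gives algae = -5*inflow + 2.
Substituting into the oxygen equation gives oxygen = 5*inflow + 15.
Solve 5*inflow + 15 = -25: inflow = (-25 - 15) / 5 = -8.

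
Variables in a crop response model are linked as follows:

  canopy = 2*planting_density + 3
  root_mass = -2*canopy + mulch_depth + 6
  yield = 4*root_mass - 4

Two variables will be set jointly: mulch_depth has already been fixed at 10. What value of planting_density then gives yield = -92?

With mulch_depth held at 10:
Substituting into the root_mass equation gives root_mass = -4*planting_density + 10.
Substituting into the yield equation gives yield = -16*planting_density + 36.
Solve -16*planting_density + 36 = -92: planting_density = (-92 - 36) / -16 = 8.

planting_density = 8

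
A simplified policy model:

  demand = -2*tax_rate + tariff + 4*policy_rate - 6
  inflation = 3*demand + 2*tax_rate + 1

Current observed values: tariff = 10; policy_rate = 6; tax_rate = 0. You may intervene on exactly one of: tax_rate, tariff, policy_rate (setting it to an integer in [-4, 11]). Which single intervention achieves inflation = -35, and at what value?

Intervening on tax_rate: inflation = -4*tax_rate + 85. Reaching -35 requires tax_rate = 30, outside [-4, 11].
Intervening on tariff: inflation = 3*tariff + 55. Reaching -35 requires tariff = -30, outside [-4, 11].
Intervening on policy_rate: with other inputs at their observed values, inflation = 12*policy_rate + 13. Solving for -35 gives policy_rate = -4, within [-4, 11].

set policy_rate = -4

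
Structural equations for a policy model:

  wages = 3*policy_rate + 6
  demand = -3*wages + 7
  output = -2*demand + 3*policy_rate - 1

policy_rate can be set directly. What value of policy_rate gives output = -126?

policy_rate = -7

Substituting into the demand equation gives demand = -9*policy_rate - 11.
output becomes 21*policy_rate + 21.
Solve 21*policy_rate + 21 = -126: policy_rate = (-126 - 21) / 21 = -7.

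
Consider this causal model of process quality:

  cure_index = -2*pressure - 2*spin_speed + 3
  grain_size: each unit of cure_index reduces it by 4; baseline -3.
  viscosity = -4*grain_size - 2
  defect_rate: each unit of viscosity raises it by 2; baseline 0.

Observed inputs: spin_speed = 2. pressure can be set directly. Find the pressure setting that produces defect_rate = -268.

pressure = 4

Substituting into the cure_index equation gives cure_index = -2*pressure - 1.
Substituting into the grain_size equation gives grain_size = 8*pressure + 1.
Substituting into the viscosity equation gives viscosity = -32*pressure - 6.
This gives defect_rate = -64*pressure - 12.
Solve -64*pressure - 12 = -268: pressure = (-268 + 12) / -64 = 4.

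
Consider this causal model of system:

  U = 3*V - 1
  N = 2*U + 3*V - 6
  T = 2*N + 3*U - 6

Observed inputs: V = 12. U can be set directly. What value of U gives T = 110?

U = 8

Intervening on U fixes its value directly, overriding its dependence on V.
Substituting into the N equation gives N = 2*U + 30.
T becomes 7*U + 54.
Solve 7*U + 54 = 110: U = (110 - 54) / 7 = 8.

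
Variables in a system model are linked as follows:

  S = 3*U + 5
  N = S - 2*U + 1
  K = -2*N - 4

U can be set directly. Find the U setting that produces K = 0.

U = -8

Substituting into the N equation gives N = U + 6.
So K = -2*U - 16.
Solve -2*U - 16 = 0: U = (0 + 16) / -2 = -8.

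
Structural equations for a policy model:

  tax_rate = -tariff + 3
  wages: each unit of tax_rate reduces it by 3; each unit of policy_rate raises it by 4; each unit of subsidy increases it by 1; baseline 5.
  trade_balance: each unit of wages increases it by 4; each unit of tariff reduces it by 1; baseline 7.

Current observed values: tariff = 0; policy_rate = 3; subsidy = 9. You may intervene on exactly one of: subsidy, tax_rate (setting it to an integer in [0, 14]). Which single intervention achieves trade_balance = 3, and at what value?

Intervening on subsidy: trade_balance = 4*subsidy + 39. Reaching 3 requires subsidy = -9, outside [0, 14].
Intervening on tax_rate: with other inputs at their observed values, trade_balance = -12*tax_rate + 111. Solving for 3 gives tax_rate = 9, within [0, 14].

set tax_rate = 9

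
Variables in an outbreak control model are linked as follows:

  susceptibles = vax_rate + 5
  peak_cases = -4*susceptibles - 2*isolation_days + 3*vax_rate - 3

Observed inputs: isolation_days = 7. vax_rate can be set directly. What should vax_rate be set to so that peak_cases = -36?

Substituting into the peak_cases equation gives peak_cases = -vax_rate - 37.
Solve -vax_rate - 37 = -36: vax_rate = (-36 + 37) / -1 = -1.

vax_rate = -1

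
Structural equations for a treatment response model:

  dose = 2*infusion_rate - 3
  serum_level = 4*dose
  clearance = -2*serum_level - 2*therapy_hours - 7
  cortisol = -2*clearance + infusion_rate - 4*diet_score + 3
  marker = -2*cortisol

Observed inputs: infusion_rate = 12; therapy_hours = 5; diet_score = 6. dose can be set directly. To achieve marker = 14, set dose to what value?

Intervening on dose fixes its value directly, overriding its dependence on infusion_rate.
Substituting into the clearance equation gives clearance = -8*dose - 17.
cortisol becomes 16*dose + 25.
Substituting into the marker equation gives marker = -32*dose - 50.
Solve -32*dose - 50 = 14: dose = (14 + 50) / -32 = -2.

dose = -2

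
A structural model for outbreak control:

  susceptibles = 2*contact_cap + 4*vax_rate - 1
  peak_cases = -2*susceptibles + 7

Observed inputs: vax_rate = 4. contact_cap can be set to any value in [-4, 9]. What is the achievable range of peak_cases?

Substituting into the susceptibles equation gives susceptibles = 2*contact_cap + 15.
So peak_cases = -4*contact_cap - 23.
Linear in contact_cap, so extremes are at the endpoints: contact_cap = -4 gives peak_cases = -7; contact_cap = 9 gives peak_cases = -59.

-59 to -7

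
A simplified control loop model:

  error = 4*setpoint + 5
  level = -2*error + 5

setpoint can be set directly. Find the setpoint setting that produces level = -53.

Substituting into the level equation gives level = -8*setpoint - 5.
Solve -8*setpoint - 5 = -53: setpoint = (-53 + 5) / -8 = 6.

setpoint = 6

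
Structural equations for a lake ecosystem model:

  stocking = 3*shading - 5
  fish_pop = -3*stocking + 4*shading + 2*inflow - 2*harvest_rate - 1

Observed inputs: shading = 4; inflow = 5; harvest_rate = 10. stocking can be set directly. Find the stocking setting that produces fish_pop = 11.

Intervening on stocking fixes its value directly, overriding its dependence on shading.
Substituting into the fish_pop equation gives fish_pop = -3*stocking + 5.
Solve -3*stocking + 5 = 11: stocking = (11 - 5) / -3 = -2.

stocking = -2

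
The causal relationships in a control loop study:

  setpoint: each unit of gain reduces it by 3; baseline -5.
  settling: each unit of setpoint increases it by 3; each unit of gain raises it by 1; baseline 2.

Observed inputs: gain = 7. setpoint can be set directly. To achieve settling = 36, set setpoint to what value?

setpoint = 9

Intervening on setpoint fixes its value directly, overriding its dependence on gain.
Substituting into the settling equation gives settling = 3*setpoint + 9.
Solve 3*setpoint + 9 = 36: setpoint = (36 - 9) / 3 = 9.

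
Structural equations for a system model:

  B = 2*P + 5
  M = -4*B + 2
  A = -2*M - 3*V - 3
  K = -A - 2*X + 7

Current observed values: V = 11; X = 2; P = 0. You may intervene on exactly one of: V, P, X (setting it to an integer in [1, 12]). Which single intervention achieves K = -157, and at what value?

set P = 10

Intervening on V: K = 3*V - 30. Reaching -157 requires V = -127/3, not an integer.
Intervening on P: with other inputs at their observed values, K = -16*P + 3. Solving for -157 gives P = 10, within [1, 12].
Intervening on X: K = -2*X + 7. Reaching -157 requires X = 82, outside [1, 12].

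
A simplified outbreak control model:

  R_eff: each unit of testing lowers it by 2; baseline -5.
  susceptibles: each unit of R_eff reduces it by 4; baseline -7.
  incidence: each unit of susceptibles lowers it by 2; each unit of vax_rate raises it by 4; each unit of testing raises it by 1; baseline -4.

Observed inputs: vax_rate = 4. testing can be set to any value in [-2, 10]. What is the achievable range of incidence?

-164 to 16

Substituting into the susceptibles equation gives susceptibles = 8*testing + 13.
Substituting into the incidence equation gives incidence = -15*testing - 14.
Linear in testing, so extremes are at the endpoints: testing = -2 gives incidence = 16; testing = 10 gives incidence = -164.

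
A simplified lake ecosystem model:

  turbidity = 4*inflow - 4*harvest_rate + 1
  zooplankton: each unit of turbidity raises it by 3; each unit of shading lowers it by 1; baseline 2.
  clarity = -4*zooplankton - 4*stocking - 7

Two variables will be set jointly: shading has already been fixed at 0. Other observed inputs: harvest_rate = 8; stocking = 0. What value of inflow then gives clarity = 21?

With shading held at 0:
Substituting into the turbidity equation gives turbidity = 4*inflow - 31.
So zooplankton = 12*inflow - 91.
Substituting into the clarity equation gives clarity = -48*inflow + 357.
Solve -48*inflow + 357 = 21: inflow = (21 - 357) / -48 = 7.

inflow = 7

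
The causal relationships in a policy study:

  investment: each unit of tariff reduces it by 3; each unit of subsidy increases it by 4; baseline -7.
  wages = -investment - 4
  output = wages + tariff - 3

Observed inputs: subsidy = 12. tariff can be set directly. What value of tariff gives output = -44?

Substituting into the investment equation gives investment = -3*tariff + 41.
Substituting into the wages equation gives wages = 3*tariff - 45.
Substituting into the output equation gives output = 4*tariff - 48.
Solve 4*tariff - 48 = -44: tariff = (-44 + 48) / 4 = 1.

tariff = 1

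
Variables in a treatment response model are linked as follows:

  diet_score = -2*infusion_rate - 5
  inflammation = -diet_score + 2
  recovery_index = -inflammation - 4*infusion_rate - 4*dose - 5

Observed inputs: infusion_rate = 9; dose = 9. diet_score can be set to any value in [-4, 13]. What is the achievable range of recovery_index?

Intervening on diet_score fixes its value directly, overriding its dependence on infusion_rate.
Substituting into the recovery_index equation gives recovery_index = diet_score - 79.
Linear in diet_score, so extremes are at the endpoints: diet_score = -4 gives recovery_index = -83; diet_score = 13 gives recovery_index = -66.

-83 to -66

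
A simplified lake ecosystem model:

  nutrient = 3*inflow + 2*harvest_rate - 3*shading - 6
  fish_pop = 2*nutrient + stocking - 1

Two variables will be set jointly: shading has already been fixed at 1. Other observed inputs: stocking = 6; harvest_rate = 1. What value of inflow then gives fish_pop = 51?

With shading held at 1:
Substituting into the nutrient equation gives nutrient = 3*inflow - 7.
This gives fish_pop = 6*inflow - 9.
Solve 6*inflow - 9 = 51: inflow = (51 + 9) / 6 = 10.

inflow = 10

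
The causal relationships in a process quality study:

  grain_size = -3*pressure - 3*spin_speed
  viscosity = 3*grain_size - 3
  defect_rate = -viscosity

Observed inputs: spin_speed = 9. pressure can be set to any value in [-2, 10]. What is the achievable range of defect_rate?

66 to 174

Substituting into the grain_size equation gives grain_size = -3*pressure - 27.
Substituting into the viscosity equation gives viscosity = -9*pressure - 84.
defect_rate becomes 9*pressure + 84.
Linear in pressure, so extremes are at the endpoints: pressure = -2 gives defect_rate = 66; pressure = 10 gives defect_rate = 174.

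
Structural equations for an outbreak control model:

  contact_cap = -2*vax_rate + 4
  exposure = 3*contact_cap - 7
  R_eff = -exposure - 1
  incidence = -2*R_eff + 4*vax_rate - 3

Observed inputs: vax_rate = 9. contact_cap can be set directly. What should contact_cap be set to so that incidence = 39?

contact_cap = 3

Intervening on contact_cap fixes its value directly, overriding its dependence on vax_rate.
Substituting into the R_eff equation gives R_eff = -3*contact_cap + 6.
incidence becomes 6*contact_cap + 21.
Solve 6*contact_cap + 21 = 39: contact_cap = (39 - 21) / 6 = 3.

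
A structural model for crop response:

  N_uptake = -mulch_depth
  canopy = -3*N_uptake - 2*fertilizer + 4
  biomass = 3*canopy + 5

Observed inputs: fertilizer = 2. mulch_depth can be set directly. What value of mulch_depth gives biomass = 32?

mulch_depth = 3

Substituting into the canopy equation gives canopy = 3*mulch_depth.
biomass becomes 9*mulch_depth + 5.
Solve 9*mulch_depth + 5 = 32: mulch_depth = (32 - 5) / 9 = 3.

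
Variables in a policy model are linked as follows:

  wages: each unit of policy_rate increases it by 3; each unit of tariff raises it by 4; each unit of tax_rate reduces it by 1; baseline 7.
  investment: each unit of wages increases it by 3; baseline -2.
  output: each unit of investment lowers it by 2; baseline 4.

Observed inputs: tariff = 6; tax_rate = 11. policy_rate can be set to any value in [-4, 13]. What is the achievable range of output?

-346 to -40

Substituting into the wages equation gives wages = 3*policy_rate + 20.
Substituting into the investment equation gives investment = 9*policy_rate + 58.
Substituting into the output equation gives output = -18*policy_rate - 112.
Linear in policy_rate, so extremes are at the endpoints: policy_rate = -4 gives output = -40; policy_rate = 13 gives output = -346.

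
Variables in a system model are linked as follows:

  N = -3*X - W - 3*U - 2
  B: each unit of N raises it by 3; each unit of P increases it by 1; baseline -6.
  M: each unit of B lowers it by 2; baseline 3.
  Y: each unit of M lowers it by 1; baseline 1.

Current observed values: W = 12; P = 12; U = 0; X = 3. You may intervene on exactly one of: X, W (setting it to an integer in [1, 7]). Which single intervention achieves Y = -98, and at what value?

Intervening on X: Y = -18*X - 74. Reaching -98 requires X = 4/3, not an integer.
Intervening on W: with other inputs at their observed values, Y = -6*W - 56. Solving for -98 gives W = 7, within [1, 7].

set W = 7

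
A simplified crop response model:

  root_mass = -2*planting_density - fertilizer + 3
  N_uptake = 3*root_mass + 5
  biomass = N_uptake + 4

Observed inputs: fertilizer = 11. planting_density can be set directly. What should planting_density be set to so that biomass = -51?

planting_density = 6

Substituting into the root_mass equation gives root_mass = -2*planting_density - 8.
So N_uptake = -6*planting_density - 19.
Substituting into the biomass equation gives biomass = -6*planting_density - 15.
Solve -6*planting_density - 15 = -51: planting_density = (-51 + 15) / -6 = 6.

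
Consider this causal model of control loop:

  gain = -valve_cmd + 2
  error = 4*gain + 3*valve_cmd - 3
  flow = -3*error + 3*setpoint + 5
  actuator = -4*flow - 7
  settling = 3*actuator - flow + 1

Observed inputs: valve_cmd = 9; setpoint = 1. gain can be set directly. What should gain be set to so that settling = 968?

Intervening on gain fixes its value directly, overriding its dependence on valve_cmd.
Substituting into the error equation gives error = 4*gain + 24.
Substituting into the flow equation gives flow = -12*gain - 64.
Substituting into the actuator equation gives actuator = 48*gain + 249.
This gives settling = 156*gain + 812.
Solve 156*gain + 812 = 968: gain = (968 - 812) / 156 = 1.

gain = 1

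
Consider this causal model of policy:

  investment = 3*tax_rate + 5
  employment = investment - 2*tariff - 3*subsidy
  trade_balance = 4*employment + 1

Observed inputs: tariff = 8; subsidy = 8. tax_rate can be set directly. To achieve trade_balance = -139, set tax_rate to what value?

Substituting into the employment equation gives employment = 3*tax_rate - 35.
Substituting into the trade_balance equation gives trade_balance = 12*tax_rate - 139.
Solve 12*tax_rate - 139 = -139: tax_rate = (-139 + 139) / 12 = 0.

tax_rate = 0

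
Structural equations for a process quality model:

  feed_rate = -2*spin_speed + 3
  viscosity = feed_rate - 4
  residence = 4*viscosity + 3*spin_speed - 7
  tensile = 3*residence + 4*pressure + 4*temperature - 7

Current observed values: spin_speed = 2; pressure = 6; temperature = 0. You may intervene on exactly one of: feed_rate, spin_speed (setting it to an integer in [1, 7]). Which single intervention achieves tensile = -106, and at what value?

Intervening on feed_rate: tensile = 12*feed_rate - 34. Reaching -106 requires feed_rate = -6, outside [1, 7].
Intervening on spin_speed: with other inputs at their observed values, tensile = -15*spin_speed - 16. Solving for -106 gives spin_speed = 6, within [1, 7].

set spin_speed = 6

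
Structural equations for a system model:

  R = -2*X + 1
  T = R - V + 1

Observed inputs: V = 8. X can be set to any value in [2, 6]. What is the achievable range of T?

Substituting into the T equation gives T = -2*X - 6.
Linear in X, so extremes are at the endpoints: X = 2 gives T = -10; X = 6 gives T = -18.

-18 to -10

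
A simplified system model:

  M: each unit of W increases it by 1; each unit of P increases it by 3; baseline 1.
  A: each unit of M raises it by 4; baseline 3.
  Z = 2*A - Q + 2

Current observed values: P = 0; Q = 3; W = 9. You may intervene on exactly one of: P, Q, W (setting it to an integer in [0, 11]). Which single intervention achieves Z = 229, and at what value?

set P = 6

Intervening on P: with other inputs at their observed values, Z = 24*P + 85. Solving for 229 gives P = 6, within [0, 11].
Intervening on Q: Z = -Q + 88. Reaching 229 requires Q = -141, outside [0, 11].
Intervening on W: Z = 8*W + 13. Reaching 229 requires W = 27, outside [0, 11].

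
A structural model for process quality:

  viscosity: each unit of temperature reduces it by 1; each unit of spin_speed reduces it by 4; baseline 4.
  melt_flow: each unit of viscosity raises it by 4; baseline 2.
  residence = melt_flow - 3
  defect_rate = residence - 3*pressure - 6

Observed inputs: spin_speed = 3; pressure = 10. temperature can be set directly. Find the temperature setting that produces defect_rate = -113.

temperature = 11

Substituting into the viscosity equation gives viscosity = -temperature - 8.
Substituting into the melt_flow equation gives melt_flow = -4*temperature - 30.
This gives residence = -4*temperature - 33.
Substituting into the defect_rate equation gives defect_rate = -4*temperature - 69.
Solve -4*temperature - 69 = -113: temperature = (-113 + 69) / -4 = 11.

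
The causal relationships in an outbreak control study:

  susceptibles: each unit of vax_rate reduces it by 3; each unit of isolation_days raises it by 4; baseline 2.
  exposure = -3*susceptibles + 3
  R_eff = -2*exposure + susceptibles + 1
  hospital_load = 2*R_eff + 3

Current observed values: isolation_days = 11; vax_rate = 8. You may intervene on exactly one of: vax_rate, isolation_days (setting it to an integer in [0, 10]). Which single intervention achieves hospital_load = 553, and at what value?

set vax_rate = 2

Intervening on vax_rate: with other inputs at their observed values, hospital_load = -42*vax_rate + 637. Solving for 553 gives vax_rate = 2, within [0, 10].
Intervening on isolation_days: hospital_load = 56*isolation_days - 315. Reaching 553 requires isolation_days = 31/2, not an integer.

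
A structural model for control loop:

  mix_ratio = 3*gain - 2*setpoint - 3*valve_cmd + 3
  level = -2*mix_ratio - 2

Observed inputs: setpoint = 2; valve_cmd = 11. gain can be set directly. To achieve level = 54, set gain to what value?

Substituting into the mix_ratio equation gives mix_ratio = 3*gain - 34.
level becomes -6*gain + 66.
Solve -6*gain + 66 = 54: gain = (54 - 66) / -6 = 2.

gain = 2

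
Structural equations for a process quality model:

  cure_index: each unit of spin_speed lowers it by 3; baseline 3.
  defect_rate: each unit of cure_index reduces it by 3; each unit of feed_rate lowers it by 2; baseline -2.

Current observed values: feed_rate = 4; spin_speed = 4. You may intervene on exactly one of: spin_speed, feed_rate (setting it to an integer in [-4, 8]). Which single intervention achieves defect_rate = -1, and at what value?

Intervening on spin_speed: with other inputs at their observed values, defect_rate = 9*spin_speed - 19. Solving for -1 gives spin_speed = 2, within [-4, 8].
Intervening on feed_rate: defect_rate = -2*feed_rate + 25. Reaching -1 requires feed_rate = 13, outside [-4, 8].

set spin_speed = 2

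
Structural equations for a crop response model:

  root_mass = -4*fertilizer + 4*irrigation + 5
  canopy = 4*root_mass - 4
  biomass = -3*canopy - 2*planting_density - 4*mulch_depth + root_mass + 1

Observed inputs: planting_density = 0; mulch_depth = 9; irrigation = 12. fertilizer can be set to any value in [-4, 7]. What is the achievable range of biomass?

-782 to -298

Substituting into the root_mass equation gives root_mass = -4*fertilizer + 53.
canopy becomes -16*fertilizer + 208.
So biomass = 44*fertilizer - 606.
Linear in fertilizer, so extremes are at the endpoints: fertilizer = -4 gives biomass = -782; fertilizer = 7 gives biomass = -298.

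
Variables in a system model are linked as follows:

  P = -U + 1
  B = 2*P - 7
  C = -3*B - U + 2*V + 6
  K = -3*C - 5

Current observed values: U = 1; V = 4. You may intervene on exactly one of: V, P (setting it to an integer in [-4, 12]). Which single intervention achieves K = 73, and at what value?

Intervening on V: K = -6*V - 83. Reaching 73 requires V = -26, outside [-4, 12].
Intervening on P: with other inputs at their observed values, K = 18*P - 107. Solving for 73 gives P = 10, within [-4, 12].

set P = 10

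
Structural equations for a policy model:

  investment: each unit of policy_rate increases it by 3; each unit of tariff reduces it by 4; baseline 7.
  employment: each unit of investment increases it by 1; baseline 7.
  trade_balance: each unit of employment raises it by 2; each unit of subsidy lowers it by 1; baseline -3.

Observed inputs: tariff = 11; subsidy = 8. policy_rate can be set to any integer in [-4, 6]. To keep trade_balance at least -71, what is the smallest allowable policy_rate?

Substituting into the investment equation gives investment = 3*policy_rate - 37.
Substituting into the employment equation gives employment = 3*policy_rate - 30.
trade_balance becomes 6*policy_rate - 71.
Require 6*policy_rate - 71 ≥ -71, so policy_rate ≥ 0.
The smallest integer in [-4, 6] satisfying this is 0.

policy_rate = 0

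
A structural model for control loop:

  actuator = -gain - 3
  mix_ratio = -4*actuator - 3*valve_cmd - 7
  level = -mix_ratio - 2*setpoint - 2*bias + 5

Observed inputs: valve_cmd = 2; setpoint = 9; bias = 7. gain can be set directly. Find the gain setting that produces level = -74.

Substituting into the mix_ratio equation gives mix_ratio = 4*gain - 1.
This gives level = -4*gain - 26.
Solve -4*gain - 26 = -74: gain = (-74 + 26) / -4 = 12.

gain = 12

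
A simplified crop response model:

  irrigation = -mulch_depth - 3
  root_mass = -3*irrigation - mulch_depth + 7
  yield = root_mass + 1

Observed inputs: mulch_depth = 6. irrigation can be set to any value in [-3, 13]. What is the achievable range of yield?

Intervening on irrigation fixes its value directly, overriding its dependence on mulch_depth.
Substituting into the root_mass equation gives root_mass = -3*irrigation + 1.
Substituting into the yield equation gives yield = -3*irrigation + 2.
Linear in irrigation, so extremes are at the endpoints: irrigation = -3 gives yield = 11; irrigation = 13 gives yield = -37.

-37 to 11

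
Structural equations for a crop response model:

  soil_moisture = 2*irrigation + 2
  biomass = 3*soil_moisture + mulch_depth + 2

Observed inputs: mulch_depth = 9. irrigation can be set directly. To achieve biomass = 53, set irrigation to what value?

irrigation = 6

Substituting into the biomass equation gives biomass = 6*irrigation + 17.
Solve 6*irrigation + 17 = 53: irrigation = (53 - 17) / 6 = 6.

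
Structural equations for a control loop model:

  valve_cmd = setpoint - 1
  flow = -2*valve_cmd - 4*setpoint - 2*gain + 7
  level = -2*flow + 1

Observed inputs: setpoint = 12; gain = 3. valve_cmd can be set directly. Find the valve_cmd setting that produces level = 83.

valve_cmd = -3

Intervening on valve_cmd fixes its value directly, overriding its dependence on setpoint.
Substituting into the flow equation gives flow = -2*valve_cmd - 47.
So level = 4*valve_cmd + 95.
Solve 4*valve_cmd + 95 = 83: valve_cmd = (83 - 95) / 4 = -3.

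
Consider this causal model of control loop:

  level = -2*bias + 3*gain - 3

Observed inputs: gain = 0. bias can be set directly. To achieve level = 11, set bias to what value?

bias = -7

Substituting into the level equation gives level = -2*bias - 3.
Solve -2*bias - 3 = 11: bias = (11 + 3) / -2 = -7.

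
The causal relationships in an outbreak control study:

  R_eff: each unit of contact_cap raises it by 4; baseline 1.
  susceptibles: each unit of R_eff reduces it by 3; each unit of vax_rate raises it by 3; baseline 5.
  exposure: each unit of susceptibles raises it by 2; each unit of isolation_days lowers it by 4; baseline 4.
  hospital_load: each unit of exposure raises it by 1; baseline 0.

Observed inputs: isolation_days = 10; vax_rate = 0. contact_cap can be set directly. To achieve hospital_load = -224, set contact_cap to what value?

Substituting into the susceptibles equation gives susceptibles = -12*contact_cap + 2.
exposure becomes -24*contact_cap - 32.
So hospital_load = -24*contact_cap - 32.
Solve -24*contact_cap - 32 = -224: contact_cap = (-224 + 32) / -24 = 8.

contact_cap = 8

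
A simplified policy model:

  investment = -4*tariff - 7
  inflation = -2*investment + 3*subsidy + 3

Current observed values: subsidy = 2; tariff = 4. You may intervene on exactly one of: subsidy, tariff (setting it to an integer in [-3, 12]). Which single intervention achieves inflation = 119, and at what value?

Intervening on subsidy: inflation = 3*subsidy + 49. Reaching 119 requires subsidy = 70/3, not an integer.
Intervening on tariff: with other inputs at their observed values, inflation = 8*tariff + 23. Solving for 119 gives tariff = 12, within [-3, 12].

set tariff = 12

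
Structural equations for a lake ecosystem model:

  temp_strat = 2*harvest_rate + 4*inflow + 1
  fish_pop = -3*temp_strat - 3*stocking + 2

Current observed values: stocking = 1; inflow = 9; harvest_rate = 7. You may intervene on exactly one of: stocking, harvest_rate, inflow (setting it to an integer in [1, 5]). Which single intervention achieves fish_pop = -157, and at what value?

set stocking = 2

Intervening on stocking: with other inputs at their observed values, fish_pop = -3*stocking - 151. Solving for -157 gives stocking = 2, within [1, 5].
Intervening on harvest_rate: fish_pop = -6*harvest_rate - 112. Reaching -157 requires harvest_rate = 15/2, not an integer.
Intervening on inflow: fish_pop = -12*inflow - 46. Reaching -157 requires inflow = 37/4, not an integer.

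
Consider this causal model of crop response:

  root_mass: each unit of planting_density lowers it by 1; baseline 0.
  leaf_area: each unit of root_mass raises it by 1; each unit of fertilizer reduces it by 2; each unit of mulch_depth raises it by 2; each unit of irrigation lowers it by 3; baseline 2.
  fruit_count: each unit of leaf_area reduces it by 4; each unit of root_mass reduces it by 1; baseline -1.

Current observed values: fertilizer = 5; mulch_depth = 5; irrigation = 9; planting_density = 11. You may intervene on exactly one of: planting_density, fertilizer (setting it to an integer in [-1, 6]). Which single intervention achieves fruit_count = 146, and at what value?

Intervening on planting_density: fruit_count = 5*planting_density + 99. Reaching 146 requires planting_density = 47/5, not an integer.
Intervening on fertilizer: with other inputs at their observed values, fruit_count = 8*fertilizer + 114. Solving for 146 gives fertilizer = 4, within [-1, 6].

set fertilizer = 4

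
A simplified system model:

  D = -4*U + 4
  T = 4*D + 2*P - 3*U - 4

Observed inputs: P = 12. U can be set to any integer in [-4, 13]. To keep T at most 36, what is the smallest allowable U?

Substituting into the T equation gives T = -19*U + 36.
Require -19*U + 36 ≤ 36, so U ≥ 0.
The smallest integer in [-4, 13] satisfying this is 0.

U = 0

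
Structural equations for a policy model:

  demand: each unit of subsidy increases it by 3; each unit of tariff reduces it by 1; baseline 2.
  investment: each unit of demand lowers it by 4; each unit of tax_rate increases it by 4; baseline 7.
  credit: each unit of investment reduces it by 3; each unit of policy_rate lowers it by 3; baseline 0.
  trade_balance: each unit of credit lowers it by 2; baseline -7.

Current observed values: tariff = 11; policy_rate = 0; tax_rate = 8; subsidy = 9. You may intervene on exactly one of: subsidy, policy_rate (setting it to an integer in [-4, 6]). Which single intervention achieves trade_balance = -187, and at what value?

Intervening on subsidy: trade_balance = -72*subsidy + 443. Reaching -187 requires subsidy = 35/4, not an integer.
Intervening on policy_rate: with other inputs at their observed values, trade_balance = 6*policy_rate - 205. Solving for -187 gives policy_rate = 3, within [-4, 6].

set policy_rate = 3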